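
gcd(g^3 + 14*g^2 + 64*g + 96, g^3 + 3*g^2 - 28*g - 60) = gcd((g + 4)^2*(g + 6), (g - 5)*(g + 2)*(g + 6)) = g + 6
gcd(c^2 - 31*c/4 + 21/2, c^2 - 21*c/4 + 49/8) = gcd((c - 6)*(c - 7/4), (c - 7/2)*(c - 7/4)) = c - 7/4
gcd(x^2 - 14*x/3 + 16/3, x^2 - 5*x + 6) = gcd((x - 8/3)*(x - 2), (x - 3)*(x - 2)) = x - 2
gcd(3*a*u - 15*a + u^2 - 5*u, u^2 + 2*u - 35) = u - 5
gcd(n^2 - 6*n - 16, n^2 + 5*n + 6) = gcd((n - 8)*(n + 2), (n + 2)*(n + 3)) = n + 2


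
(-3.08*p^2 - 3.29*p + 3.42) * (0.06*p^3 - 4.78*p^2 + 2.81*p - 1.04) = -0.1848*p^5 + 14.525*p^4 + 7.2766*p^3 - 22.3893*p^2 + 13.0318*p - 3.5568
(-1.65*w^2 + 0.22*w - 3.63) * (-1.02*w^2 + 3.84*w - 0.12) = 1.683*w^4 - 6.5604*w^3 + 4.7454*w^2 - 13.9656*w + 0.4356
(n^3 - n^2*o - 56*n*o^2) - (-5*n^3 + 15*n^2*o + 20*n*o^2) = 6*n^3 - 16*n^2*o - 76*n*o^2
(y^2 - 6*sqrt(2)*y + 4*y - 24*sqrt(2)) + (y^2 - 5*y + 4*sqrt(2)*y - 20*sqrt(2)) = 2*y^2 - 2*sqrt(2)*y - y - 44*sqrt(2)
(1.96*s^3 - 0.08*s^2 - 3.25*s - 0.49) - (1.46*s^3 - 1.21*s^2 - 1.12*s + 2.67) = 0.5*s^3 + 1.13*s^2 - 2.13*s - 3.16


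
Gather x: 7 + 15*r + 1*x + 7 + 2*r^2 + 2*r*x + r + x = 2*r^2 + 16*r + x*(2*r + 2) + 14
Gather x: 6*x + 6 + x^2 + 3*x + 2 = x^2 + 9*x + 8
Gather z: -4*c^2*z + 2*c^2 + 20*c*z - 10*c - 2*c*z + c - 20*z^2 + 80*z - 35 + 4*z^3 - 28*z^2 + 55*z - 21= 2*c^2 - 9*c + 4*z^3 - 48*z^2 + z*(-4*c^2 + 18*c + 135) - 56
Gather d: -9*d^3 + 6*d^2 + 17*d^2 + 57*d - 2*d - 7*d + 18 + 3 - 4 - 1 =-9*d^3 + 23*d^2 + 48*d + 16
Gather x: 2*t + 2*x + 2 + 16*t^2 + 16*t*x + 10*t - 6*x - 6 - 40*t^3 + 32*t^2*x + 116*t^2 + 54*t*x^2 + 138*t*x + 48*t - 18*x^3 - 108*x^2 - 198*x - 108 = -40*t^3 + 132*t^2 + 60*t - 18*x^3 + x^2*(54*t - 108) + x*(32*t^2 + 154*t - 202) - 112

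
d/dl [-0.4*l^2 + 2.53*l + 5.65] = 2.53 - 0.8*l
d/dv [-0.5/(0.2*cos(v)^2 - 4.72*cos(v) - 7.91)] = (2.36 - 0.2*cos(v))*sin(v)/(-0.2*cos(v)^2 + 4.72*cos(v) + 7.91)^2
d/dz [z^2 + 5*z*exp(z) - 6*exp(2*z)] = 5*z*exp(z) + 2*z - 12*exp(2*z) + 5*exp(z)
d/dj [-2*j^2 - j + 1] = -4*j - 1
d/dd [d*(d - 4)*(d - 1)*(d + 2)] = 4*d^3 - 9*d^2 - 12*d + 8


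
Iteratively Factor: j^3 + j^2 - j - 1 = (j + 1)*(j^2 - 1) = (j - 1)*(j + 1)*(j + 1)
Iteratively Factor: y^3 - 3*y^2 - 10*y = (y - 5)*(y^2 + 2*y) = (y - 5)*(y + 2)*(y)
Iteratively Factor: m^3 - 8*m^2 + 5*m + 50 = (m + 2)*(m^2 - 10*m + 25) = (m - 5)*(m + 2)*(m - 5)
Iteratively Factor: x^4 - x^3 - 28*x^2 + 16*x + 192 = (x - 4)*(x^3 + 3*x^2 - 16*x - 48) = (x - 4)*(x + 4)*(x^2 - x - 12) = (x - 4)^2*(x + 4)*(x + 3)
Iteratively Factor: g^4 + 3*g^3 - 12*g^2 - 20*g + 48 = (g + 4)*(g^3 - g^2 - 8*g + 12) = (g - 2)*(g + 4)*(g^2 + g - 6) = (g - 2)^2*(g + 4)*(g + 3)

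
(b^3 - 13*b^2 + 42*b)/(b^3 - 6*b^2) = (b - 7)/b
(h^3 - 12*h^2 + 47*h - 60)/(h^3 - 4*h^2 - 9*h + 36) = (h - 5)/(h + 3)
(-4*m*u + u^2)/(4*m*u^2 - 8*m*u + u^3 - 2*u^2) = (-4*m + u)/(4*m*u - 8*m + u^2 - 2*u)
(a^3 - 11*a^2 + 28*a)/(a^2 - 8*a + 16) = a*(a - 7)/(a - 4)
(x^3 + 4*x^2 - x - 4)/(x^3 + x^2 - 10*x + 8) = (x + 1)/(x - 2)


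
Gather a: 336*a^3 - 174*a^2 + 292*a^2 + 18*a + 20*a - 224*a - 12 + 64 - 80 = 336*a^3 + 118*a^2 - 186*a - 28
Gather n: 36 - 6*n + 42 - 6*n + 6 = 84 - 12*n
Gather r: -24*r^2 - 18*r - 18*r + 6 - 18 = -24*r^2 - 36*r - 12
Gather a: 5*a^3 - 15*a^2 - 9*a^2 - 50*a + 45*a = 5*a^3 - 24*a^2 - 5*a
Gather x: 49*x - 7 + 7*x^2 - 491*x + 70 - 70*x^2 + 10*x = -63*x^2 - 432*x + 63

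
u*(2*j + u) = 2*j*u + u^2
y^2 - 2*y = y*(y - 2)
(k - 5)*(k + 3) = k^2 - 2*k - 15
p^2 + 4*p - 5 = (p - 1)*(p + 5)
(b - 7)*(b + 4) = b^2 - 3*b - 28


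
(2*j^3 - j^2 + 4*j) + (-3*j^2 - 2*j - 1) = 2*j^3 - 4*j^2 + 2*j - 1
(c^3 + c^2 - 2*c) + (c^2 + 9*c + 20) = c^3 + 2*c^2 + 7*c + 20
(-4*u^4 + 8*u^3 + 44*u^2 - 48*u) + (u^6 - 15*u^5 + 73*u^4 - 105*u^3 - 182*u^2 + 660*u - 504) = u^6 - 15*u^5 + 69*u^4 - 97*u^3 - 138*u^2 + 612*u - 504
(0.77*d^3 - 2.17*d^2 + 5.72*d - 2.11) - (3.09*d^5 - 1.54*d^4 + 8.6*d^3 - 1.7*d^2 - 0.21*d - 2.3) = -3.09*d^5 + 1.54*d^4 - 7.83*d^3 - 0.47*d^2 + 5.93*d + 0.19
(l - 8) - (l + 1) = -9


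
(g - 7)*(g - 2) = g^2 - 9*g + 14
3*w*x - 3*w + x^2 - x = (3*w + x)*(x - 1)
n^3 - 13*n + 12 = (n - 3)*(n - 1)*(n + 4)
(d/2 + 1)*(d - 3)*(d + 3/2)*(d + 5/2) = d^4/2 + 3*d^3/2 - 25*d^2/8 - 111*d/8 - 45/4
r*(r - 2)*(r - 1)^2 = r^4 - 4*r^3 + 5*r^2 - 2*r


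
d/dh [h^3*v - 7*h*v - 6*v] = v*(3*h^2 - 7)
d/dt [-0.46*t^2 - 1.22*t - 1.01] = -0.92*t - 1.22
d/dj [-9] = 0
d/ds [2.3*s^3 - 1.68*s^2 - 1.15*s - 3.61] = 6.9*s^2 - 3.36*s - 1.15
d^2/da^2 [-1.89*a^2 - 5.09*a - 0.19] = -3.78000000000000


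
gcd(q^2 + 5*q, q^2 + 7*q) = q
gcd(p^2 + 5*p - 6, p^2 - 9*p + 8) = p - 1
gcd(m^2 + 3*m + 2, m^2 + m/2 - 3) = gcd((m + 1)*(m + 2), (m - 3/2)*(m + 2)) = m + 2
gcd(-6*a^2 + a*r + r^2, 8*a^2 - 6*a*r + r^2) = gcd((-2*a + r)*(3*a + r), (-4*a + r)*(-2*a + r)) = -2*a + r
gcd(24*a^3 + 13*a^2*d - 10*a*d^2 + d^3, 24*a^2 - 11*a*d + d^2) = 24*a^2 - 11*a*d + d^2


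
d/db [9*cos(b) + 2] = -9*sin(b)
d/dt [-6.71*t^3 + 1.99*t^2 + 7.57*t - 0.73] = -20.13*t^2 + 3.98*t + 7.57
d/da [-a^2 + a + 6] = 1 - 2*a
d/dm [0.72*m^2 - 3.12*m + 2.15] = 1.44*m - 3.12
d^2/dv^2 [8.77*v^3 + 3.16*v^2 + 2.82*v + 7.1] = 52.62*v + 6.32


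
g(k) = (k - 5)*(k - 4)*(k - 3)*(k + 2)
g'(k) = (k - 5)*(k - 4)*(k - 3) + (k - 5)*(k - 4)*(k + 2) + (k - 5)*(k - 3)*(k + 2) + (k - 4)*(k - 3)*(k + 2)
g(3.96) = 0.24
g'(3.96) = -5.89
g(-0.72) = -128.56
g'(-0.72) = -16.16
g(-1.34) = -96.98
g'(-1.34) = -91.13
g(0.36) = -105.23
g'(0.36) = 46.86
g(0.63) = -91.79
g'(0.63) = 52.07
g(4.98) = -0.27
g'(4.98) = 13.09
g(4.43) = -2.25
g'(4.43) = -3.21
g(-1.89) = -21.83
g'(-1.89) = -187.11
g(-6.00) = 3960.00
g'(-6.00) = -2186.00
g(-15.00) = 88920.00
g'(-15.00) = -20906.00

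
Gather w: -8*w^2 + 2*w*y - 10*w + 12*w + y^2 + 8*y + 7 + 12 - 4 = -8*w^2 + w*(2*y + 2) + y^2 + 8*y + 15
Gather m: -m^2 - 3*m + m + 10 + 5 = -m^2 - 2*m + 15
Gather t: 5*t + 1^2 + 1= 5*t + 2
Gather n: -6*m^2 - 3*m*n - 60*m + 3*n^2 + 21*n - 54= -6*m^2 - 60*m + 3*n^2 + n*(21 - 3*m) - 54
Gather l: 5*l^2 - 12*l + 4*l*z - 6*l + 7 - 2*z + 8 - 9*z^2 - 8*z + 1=5*l^2 + l*(4*z - 18) - 9*z^2 - 10*z + 16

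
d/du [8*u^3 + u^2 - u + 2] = 24*u^2 + 2*u - 1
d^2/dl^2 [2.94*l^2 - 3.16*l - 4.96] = 5.88000000000000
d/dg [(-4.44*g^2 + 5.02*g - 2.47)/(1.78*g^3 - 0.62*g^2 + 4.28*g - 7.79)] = (7.9032*g^4 - 17.8712*g^3 - 2.701*g^2 + 66.1124*g - 28.5342)/(3.1684*g^6 - 2.2072*g^5 + 15.6212*g^4 - 33.0396*g^3 + 27.978*g^2 - 66.6824*g + 60.6841)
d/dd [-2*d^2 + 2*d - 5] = 2 - 4*d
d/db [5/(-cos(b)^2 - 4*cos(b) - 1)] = -10*(cos(b) + 2)*sin(b)/(cos(b)^2 + 4*cos(b) + 1)^2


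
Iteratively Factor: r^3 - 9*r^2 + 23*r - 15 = (r - 5)*(r^2 - 4*r + 3) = (r - 5)*(r - 1)*(r - 3)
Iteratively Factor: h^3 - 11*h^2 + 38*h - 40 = (h - 2)*(h^2 - 9*h + 20) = (h - 5)*(h - 2)*(h - 4)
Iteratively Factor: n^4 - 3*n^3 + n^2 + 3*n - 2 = (n - 2)*(n^3 - n^2 - n + 1) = (n - 2)*(n - 1)*(n^2 - 1) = (n - 2)*(n - 1)^2*(n + 1)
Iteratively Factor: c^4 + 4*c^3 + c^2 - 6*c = (c + 2)*(c^3 + 2*c^2 - 3*c) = c*(c + 2)*(c^2 + 2*c - 3) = c*(c + 2)*(c + 3)*(c - 1)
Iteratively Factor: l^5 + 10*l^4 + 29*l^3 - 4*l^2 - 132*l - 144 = (l + 2)*(l^4 + 8*l^3 + 13*l^2 - 30*l - 72) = (l + 2)*(l + 3)*(l^3 + 5*l^2 - 2*l - 24) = (l + 2)*(l + 3)^2*(l^2 + 2*l - 8) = (l - 2)*(l + 2)*(l + 3)^2*(l + 4)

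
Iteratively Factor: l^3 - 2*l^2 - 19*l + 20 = (l - 5)*(l^2 + 3*l - 4) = (l - 5)*(l - 1)*(l + 4)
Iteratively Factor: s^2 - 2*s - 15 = (s - 5)*(s + 3)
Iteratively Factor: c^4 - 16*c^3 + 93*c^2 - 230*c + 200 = (c - 4)*(c^3 - 12*c^2 + 45*c - 50) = (c - 5)*(c - 4)*(c^2 - 7*c + 10) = (c - 5)*(c - 4)*(c - 2)*(c - 5)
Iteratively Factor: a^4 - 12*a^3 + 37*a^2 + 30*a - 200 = (a + 2)*(a^3 - 14*a^2 + 65*a - 100) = (a - 4)*(a + 2)*(a^2 - 10*a + 25) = (a - 5)*(a - 4)*(a + 2)*(a - 5)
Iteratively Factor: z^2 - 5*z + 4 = (z - 1)*(z - 4)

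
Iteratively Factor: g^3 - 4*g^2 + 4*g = (g - 2)*(g^2 - 2*g) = (g - 2)^2*(g)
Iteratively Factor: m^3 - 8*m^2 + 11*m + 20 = (m + 1)*(m^2 - 9*m + 20) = (m - 4)*(m + 1)*(m - 5)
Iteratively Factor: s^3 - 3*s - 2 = (s + 1)*(s^2 - s - 2) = (s + 1)^2*(s - 2)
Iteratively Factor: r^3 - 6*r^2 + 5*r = (r)*(r^2 - 6*r + 5) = r*(r - 5)*(r - 1)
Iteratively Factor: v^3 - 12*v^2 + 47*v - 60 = (v - 3)*(v^2 - 9*v + 20) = (v - 4)*(v - 3)*(v - 5)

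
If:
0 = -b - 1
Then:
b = -1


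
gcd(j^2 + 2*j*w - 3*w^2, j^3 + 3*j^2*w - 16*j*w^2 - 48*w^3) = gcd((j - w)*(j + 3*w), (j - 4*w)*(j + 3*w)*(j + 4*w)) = j + 3*w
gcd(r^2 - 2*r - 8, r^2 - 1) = 1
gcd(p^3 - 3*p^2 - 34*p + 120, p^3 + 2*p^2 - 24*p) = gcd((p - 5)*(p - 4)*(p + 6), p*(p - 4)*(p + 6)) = p^2 + 2*p - 24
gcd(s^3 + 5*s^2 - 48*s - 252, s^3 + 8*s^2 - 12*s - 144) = s^2 + 12*s + 36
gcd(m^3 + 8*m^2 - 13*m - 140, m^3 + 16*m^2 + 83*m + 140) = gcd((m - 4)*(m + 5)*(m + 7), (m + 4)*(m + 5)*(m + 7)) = m^2 + 12*m + 35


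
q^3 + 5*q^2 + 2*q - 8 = (q - 1)*(q + 2)*(q + 4)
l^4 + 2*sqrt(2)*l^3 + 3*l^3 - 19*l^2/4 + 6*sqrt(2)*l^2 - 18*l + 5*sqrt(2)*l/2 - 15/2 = (l + 1/2)*(l + 5/2)*(l - sqrt(2))*(l + 3*sqrt(2))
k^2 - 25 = (k - 5)*(k + 5)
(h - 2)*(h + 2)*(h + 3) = h^3 + 3*h^2 - 4*h - 12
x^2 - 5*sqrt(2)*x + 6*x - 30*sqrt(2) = (x + 6)*(x - 5*sqrt(2))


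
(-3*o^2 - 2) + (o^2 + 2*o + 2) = -2*o^2 + 2*o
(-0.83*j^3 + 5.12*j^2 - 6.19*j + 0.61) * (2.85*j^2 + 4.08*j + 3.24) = -2.3655*j^5 + 11.2056*j^4 + 0.558900000000001*j^3 - 6.9279*j^2 - 17.5668*j + 1.9764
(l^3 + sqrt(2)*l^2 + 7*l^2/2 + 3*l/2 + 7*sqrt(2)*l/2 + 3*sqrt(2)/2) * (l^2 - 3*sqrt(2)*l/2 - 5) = l^5 - sqrt(2)*l^4/2 + 7*l^4/2 - 13*l^3/2 - 7*sqrt(2)*l^3/4 - 28*l^2 - 23*sqrt(2)*l^2/4 - 35*sqrt(2)*l/2 - 12*l - 15*sqrt(2)/2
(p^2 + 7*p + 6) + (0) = p^2 + 7*p + 6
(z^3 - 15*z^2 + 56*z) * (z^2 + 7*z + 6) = z^5 - 8*z^4 - 43*z^3 + 302*z^2 + 336*z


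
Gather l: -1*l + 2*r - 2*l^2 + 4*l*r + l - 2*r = -2*l^2 + 4*l*r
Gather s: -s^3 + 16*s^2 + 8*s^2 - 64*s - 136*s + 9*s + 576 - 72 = -s^3 + 24*s^2 - 191*s + 504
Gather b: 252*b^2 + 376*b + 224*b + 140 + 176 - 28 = 252*b^2 + 600*b + 288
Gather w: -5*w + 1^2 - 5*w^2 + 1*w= -5*w^2 - 4*w + 1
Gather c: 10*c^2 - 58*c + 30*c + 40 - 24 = 10*c^2 - 28*c + 16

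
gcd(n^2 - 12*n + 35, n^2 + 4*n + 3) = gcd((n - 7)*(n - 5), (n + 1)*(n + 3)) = 1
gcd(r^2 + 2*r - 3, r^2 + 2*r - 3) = r^2 + 2*r - 3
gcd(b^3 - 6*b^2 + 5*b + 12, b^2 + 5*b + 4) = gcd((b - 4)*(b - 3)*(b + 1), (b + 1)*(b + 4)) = b + 1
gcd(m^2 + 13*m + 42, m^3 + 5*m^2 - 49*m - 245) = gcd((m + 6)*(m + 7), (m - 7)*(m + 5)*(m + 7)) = m + 7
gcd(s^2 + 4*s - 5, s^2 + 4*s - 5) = s^2 + 4*s - 5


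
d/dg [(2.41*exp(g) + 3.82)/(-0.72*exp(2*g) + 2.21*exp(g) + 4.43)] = (1.7352*exp(2*g) + 5.5008*exp(g) + 2.2341)*exp(g)/(0.5184*exp(4*g) - 3.1824*exp(3*g) - 1.4951*exp(2*g) + 19.5806*exp(g) + 19.6249)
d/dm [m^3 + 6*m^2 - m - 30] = 3*m^2 + 12*m - 1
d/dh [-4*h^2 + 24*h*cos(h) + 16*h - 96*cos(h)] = -24*h*sin(h) - 8*h + 96*sin(h) + 24*cos(h) + 16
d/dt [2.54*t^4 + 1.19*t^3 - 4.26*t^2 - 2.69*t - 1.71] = 10.16*t^3 + 3.57*t^2 - 8.52*t - 2.69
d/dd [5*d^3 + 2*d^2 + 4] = d*(15*d + 4)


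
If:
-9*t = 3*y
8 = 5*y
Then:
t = -8/15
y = 8/5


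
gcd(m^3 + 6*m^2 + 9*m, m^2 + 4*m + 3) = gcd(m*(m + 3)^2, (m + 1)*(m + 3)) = m + 3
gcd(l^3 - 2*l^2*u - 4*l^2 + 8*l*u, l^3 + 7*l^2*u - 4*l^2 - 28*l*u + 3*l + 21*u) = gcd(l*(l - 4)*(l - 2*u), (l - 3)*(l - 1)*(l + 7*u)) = 1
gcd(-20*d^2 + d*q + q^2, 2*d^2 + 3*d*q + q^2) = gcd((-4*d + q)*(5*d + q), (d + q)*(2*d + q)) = 1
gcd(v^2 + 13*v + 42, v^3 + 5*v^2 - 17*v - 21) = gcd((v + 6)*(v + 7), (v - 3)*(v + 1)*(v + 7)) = v + 7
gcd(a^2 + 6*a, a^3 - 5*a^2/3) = a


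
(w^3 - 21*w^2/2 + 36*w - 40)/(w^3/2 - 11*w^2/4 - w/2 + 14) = 2*(2*w^2 - 13*w + 20)/(2*w^2 - 3*w - 14)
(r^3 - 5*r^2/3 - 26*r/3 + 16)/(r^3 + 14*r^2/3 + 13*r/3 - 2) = (3*r^2 - 14*r + 16)/(3*r^2 + 5*r - 2)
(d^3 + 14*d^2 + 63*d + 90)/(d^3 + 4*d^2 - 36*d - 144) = (d^2 + 8*d + 15)/(d^2 - 2*d - 24)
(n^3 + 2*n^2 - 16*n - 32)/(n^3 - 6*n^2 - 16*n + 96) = (n + 2)/(n - 6)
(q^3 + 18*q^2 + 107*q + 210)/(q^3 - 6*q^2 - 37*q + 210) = (q^2 + 12*q + 35)/(q^2 - 12*q + 35)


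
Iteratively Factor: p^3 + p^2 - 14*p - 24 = (p + 3)*(p^2 - 2*p - 8) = (p + 2)*(p + 3)*(p - 4)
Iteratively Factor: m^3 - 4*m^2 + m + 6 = (m - 3)*(m^2 - m - 2) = (m - 3)*(m + 1)*(m - 2)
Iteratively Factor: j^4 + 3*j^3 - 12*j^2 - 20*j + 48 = (j - 2)*(j^3 + 5*j^2 - 2*j - 24) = (j - 2)^2*(j^2 + 7*j + 12) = (j - 2)^2*(j + 3)*(j + 4)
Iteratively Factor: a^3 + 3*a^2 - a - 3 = (a + 1)*(a^2 + 2*a - 3) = (a + 1)*(a + 3)*(a - 1)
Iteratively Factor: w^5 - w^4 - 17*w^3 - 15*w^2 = (w + 1)*(w^4 - 2*w^3 - 15*w^2) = w*(w + 1)*(w^3 - 2*w^2 - 15*w) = w^2*(w + 1)*(w^2 - 2*w - 15) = w^2*(w + 1)*(w + 3)*(w - 5)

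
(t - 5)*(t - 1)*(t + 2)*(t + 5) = t^4 + t^3 - 27*t^2 - 25*t + 50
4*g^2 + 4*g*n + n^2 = (2*g + n)^2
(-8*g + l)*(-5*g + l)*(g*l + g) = 40*g^3*l + 40*g^3 - 13*g^2*l^2 - 13*g^2*l + g*l^3 + g*l^2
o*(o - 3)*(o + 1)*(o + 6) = o^4 + 4*o^3 - 15*o^2 - 18*o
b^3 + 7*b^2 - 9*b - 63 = (b - 3)*(b + 3)*(b + 7)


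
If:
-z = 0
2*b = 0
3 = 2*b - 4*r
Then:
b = 0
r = -3/4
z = 0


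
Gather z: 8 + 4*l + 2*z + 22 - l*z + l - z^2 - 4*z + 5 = 5*l - z^2 + z*(-l - 2) + 35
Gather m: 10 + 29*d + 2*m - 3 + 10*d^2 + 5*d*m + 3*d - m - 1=10*d^2 + 32*d + m*(5*d + 1) + 6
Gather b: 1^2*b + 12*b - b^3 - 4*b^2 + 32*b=-b^3 - 4*b^2 + 45*b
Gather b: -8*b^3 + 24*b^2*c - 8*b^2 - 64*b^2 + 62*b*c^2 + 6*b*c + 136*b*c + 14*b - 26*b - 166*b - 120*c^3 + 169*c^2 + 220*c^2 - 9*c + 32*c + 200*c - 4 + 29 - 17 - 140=-8*b^3 + b^2*(24*c - 72) + b*(62*c^2 + 142*c - 178) - 120*c^3 + 389*c^2 + 223*c - 132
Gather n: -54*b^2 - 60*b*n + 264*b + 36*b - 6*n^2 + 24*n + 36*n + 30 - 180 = -54*b^2 + 300*b - 6*n^2 + n*(60 - 60*b) - 150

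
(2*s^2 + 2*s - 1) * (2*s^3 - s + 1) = 4*s^5 + 4*s^4 - 4*s^3 + 3*s - 1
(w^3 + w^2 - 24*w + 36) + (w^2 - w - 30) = w^3 + 2*w^2 - 25*w + 6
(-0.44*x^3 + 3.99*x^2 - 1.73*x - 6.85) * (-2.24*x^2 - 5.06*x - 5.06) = 0.9856*x^5 - 6.7112*x^4 - 14.0878*x^3 + 3.9084*x^2 + 43.4148*x + 34.661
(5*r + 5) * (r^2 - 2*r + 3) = 5*r^3 - 5*r^2 + 5*r + 15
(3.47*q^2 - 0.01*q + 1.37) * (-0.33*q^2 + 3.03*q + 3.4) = -1.1451*q^4 + 10.5174*q^3 + 11.3156*q^2 + 4.1171*q + 4.658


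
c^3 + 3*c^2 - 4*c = c*(c - 1)*(c + 4)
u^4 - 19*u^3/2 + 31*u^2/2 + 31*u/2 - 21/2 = (u - 7)*(u - 3)*(u - 1/2)*(u + 1)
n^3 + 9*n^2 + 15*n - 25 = (n - 1)*(n + 5)^2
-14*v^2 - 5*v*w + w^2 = (-7*v + w)*(2*v + w)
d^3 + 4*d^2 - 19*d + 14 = (d - 2)*(d - 1)*(d + 7)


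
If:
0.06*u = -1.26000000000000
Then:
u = -21.00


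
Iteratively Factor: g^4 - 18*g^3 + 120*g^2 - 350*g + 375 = (g - 3)*(g^3 - 15*g^2 + 75*g - 125) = (g - 5)*(g - 3)*(g^2 - 10*g + 25) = (g - 5)^2*(g - 3)*(g - 5)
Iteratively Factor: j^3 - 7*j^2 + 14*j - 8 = (j - 2)*(j^2 - 5*j + 4) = (j - 2)*(j - 1)*(j - 4)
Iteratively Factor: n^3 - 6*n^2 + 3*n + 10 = (n + 1)*(n^2 - 7*n + 10) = (n - 5)*(n + 1)*(n - 2)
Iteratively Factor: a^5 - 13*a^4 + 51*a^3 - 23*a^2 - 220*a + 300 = (a + 2)*(a^4 - 15*a^3 + 81*a^2 - 185*a + 150) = (a - 2)*(a + 2)*(a^3 - 13*a^2 + 55*a - 75) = (a - 5)*(a - 2)*(a + 2)*(a^2 - 8*a + 15) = (a - 5)^2*(a - 2)*(a + 2)*(a - 3)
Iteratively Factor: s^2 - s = (s)*(s - 1)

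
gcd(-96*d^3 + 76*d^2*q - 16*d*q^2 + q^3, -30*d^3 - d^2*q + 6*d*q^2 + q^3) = -2*d + q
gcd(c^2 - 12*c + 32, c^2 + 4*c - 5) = 1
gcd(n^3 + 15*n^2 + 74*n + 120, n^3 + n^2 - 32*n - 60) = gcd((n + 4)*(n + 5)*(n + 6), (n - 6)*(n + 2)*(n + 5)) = n + 5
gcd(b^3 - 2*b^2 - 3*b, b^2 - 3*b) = b^2 - 3*b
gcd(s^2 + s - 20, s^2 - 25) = s + 5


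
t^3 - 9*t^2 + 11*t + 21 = (t - 7)*(t - 3)*(t + 1)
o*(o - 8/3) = o^2 - 8*o/3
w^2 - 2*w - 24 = (w - 6)*(w + 4)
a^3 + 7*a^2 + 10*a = a*(a + 2)*(a + 5)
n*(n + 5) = n^2 + 5*n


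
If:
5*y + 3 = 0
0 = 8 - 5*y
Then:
No Solution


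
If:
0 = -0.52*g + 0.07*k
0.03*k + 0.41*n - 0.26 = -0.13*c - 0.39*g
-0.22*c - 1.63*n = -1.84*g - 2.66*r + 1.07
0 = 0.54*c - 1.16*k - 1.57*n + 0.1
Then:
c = 2.70197096023233 - 2.6477428657273*r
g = 0.304370467998377 - 0.438227714399879*r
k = 2.26103776227366 - 3.2554058783991*r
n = 1.49457940856701*r - 0.677541073701901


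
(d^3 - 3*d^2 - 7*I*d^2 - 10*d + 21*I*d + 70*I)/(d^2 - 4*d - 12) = (d^2 - d*(5 + 7*I) + 35*I)/(d - 6)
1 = 1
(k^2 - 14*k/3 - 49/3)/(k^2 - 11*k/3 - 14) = (k - 7)/(k - 6)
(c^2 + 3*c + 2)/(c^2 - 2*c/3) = 3*(c^2 + 3*c + 2)/(c*(3*c - 2))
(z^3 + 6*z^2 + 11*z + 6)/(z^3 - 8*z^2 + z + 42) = (z^2 + 4*z + 3)/(z^2 - 10*z + 21)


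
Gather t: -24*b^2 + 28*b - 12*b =-24*b^2 + 16*b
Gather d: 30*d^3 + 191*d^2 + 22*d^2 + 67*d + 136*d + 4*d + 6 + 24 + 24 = 30*d^3 + 213*d^2 + 207*d + 54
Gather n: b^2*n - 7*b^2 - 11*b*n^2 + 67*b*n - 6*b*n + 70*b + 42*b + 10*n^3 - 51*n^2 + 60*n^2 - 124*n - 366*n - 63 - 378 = -7*b^2 + 112*b + 10*n^3 + n^2*(9 - 11*b) + n*(b^2 + 61*b - 490) - 441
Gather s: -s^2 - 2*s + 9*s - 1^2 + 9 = -s^2 + 7*s + 8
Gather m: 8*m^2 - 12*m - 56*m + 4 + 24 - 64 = 8*m^2 - 68*m - 36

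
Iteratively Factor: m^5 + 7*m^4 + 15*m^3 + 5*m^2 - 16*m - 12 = (m + 2)*(m^4 + 5*m^3 + 5*m^2 - 5*m - 6) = (m - 1)*(m + 2)*(m^3 + 6*m^2 + 11*m + 6) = (m - 1)*(m + 2)^2*(m^2 + 4*m + 3) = (m - 1)*(m + 2)^2*(m + 3)*(m + 1)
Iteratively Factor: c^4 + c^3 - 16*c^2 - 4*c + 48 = (c + 4)*(c^3 - 3*c^2 - 4*c + 12) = (c + 2)*(c + 4)*(c^2 - 5*c + 6) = (c - 2)*(c + 2)*(c + 4)*(c - 3)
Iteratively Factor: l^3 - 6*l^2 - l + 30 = (l - 5)*(l^2 - l - 6) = (l - 5)*(l - 3)*(l + 2)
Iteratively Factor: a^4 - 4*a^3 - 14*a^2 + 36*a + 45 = (a + 1)*(a^3 - 5*a^2 - 9*a + 45) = (a - 3)*(a + 1)*(a^2 - 2*a - 15) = (a - 5)*(a - 3)*(a + 1)*(a + 3)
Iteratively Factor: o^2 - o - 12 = (o - 4)*(o + 3)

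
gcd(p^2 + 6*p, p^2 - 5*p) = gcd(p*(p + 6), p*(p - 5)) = p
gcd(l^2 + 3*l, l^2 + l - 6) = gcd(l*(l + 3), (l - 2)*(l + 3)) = l + 3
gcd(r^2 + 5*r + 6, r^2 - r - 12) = r + 3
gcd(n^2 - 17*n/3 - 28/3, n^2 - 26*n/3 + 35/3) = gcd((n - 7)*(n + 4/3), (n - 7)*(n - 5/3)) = n - 7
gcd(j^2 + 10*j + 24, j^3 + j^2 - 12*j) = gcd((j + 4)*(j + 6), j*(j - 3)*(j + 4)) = j + 4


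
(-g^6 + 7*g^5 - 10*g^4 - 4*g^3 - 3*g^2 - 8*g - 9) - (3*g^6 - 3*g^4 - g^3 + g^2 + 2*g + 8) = -4*g^6 + 7*g^5 - 7*g^4 - 3*g^3 - 4*g^2 - 10*g - 17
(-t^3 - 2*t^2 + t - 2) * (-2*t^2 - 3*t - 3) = 2*t^5 + 7*t^4 + 7*t^3 + 7*t^2 + 3*t + 6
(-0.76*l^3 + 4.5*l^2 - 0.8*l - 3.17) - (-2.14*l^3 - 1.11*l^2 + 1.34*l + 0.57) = 1.38*l^3 + 5.61*l^2 - 2.14*l - 3.74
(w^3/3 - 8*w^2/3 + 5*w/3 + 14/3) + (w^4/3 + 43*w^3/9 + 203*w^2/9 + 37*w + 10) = w^4/3 + 46*w^3/9 + 179*w^2/9 + 116*w/3 + 44/3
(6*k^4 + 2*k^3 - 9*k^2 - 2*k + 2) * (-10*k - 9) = -60*k^5 - 74*k^4 + 72*k^3 + 101*k^2 - 2*k - 18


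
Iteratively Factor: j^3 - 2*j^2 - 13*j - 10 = (j - 5)*(j^2 + 3*j + 2) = (j - 5)*(j + 1)*(j + 2)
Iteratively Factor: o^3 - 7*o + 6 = (o - 1)*(o^2 + o - 6) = (o - 2)*(o - 1)*(o + 3)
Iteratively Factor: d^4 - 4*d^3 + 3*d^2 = (d - 3)*(d^3 - d^2) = (d - 3)*(d - 1)*(d^2) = d*(d - 3)*(d - 1)*(d)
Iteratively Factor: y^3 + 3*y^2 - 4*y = (y)*(y^2 + 3*y - 4) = y*(y - 1)*(y + 4)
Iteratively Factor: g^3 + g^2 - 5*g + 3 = (g + 3)*(g^2 - 2*g + 1) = (g - 1)*(g + 3)*(g - 1)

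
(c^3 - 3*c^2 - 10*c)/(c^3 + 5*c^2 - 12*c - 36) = c*(c - 5)/(c^2 + 3*c - 18)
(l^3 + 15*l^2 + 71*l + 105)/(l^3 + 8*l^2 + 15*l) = (l + 7)/l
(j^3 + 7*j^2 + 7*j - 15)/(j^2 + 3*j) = j + 4 - 5/j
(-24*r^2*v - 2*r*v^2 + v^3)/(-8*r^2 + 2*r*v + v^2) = v*(6*r - v)/(2*r - v)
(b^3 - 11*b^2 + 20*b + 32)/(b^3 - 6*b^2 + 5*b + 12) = (b - 8)/(b - 3)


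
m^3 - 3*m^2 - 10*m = m*(m - 5)*(m + 2)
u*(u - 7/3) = u^2 - 7*u/3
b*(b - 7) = b^2 - 7*b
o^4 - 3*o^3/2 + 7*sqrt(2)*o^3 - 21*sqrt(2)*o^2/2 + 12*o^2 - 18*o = o*(o - 3/2)*(o + sqrt(2))*(o + 6*sqrt(2))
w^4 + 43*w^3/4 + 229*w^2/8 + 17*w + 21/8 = (w + 1/4)*(w + 1/2)*(w + 3)*(w + 7)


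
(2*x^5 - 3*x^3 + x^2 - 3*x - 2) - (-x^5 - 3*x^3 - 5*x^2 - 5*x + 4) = 3*x^5 + 6*x^2 + 2*x - 6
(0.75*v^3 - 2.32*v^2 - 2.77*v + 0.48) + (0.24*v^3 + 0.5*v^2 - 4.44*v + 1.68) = 0.99*v^3 - 1.82*v^2 - 7.21*v + 2.16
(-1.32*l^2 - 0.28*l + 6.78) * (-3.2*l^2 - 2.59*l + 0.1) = 4.224*l^4 + 4.3148*l^3 - 21.1028*l^2 - 17.5882*l + 0.678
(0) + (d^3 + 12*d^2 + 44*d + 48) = d^3 + 12*d^2 + 44*d + 48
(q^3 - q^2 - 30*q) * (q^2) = q^5 - q^4 - 30*q^3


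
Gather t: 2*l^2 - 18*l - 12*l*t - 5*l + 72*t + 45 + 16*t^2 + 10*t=2*l^2 - 23*l + 16*t^2 + t*(82 - 12*l) + 45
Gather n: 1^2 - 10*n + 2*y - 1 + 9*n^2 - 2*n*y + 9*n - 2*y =9*n^2 + n*(-2*y - 1)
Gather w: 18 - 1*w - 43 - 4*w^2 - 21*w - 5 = -4*w^2 - 22*w - 30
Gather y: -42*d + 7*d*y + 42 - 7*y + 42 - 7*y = -42*d + y*(7*d - 14) + 84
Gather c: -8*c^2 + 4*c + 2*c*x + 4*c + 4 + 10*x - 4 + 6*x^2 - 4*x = -8*c^2 + c*(2*x + 8) + 6*x^2 + 6*x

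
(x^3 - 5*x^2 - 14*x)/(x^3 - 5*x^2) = (x^2 - 5*x - 14)/(x*(x - 5))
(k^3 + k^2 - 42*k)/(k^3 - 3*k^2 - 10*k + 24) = k*(k^2 + k - 42)/(k^3 - 3*k^2 - 10*k + 24)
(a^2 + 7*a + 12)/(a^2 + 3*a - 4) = (a + 3)/(a - 1)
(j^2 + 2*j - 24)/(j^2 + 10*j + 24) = (j - 4)/(j + 4)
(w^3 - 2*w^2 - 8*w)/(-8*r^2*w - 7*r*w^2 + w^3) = (-w^2 + 2*w + 8)/(8*r^2 + 7*r*w - w^2)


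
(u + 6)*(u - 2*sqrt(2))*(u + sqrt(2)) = u^3 - sqrt(2)*u^2 + 6*u^2 - 6*sqrt(2)*u - 4*u - 24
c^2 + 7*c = c*(c + 7)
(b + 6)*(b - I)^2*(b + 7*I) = b^4 + 6*b^3 + 5*I*b^3 + 13*b^2 + 30*I*b^2 + 78*b - 7*I*b - 42*I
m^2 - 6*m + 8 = (m - 4)*(m - 2)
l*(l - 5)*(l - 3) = l^3 - 8*l^2 + 15*l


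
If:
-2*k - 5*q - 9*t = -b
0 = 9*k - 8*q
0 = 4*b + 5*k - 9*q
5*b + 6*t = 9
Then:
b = 1107/209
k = 864/209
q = 972/209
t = -609/209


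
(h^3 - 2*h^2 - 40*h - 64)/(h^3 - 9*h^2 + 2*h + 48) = (h + 4)/(h - 3)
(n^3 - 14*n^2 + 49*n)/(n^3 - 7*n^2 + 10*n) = (n^2 - 14*n + 49)/(n^2 - 7*n + 10)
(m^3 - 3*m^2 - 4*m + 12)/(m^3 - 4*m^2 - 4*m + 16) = (m - 3)/(m - 4)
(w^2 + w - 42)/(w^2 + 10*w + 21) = (w - 6)/(w + 3)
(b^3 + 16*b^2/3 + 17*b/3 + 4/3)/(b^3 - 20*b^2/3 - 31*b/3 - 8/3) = (b + 4)/(b - 8)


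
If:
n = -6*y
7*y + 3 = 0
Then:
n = 18/7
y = -3/7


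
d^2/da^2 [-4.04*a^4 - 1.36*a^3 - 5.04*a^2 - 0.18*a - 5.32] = -48.48*a^2 - 8.16*a - 10.08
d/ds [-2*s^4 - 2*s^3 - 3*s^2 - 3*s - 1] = -8*s^3 - 6*s^2 - 6*s - 3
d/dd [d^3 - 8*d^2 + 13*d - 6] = 3*d^2 - 16*d + 13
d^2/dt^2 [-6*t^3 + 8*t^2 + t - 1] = 16 - 36*t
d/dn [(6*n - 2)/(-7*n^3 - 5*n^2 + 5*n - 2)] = 2*(42*n^3 - 6*n^2 - 10*n - 1)/(49*n^6 + 70*n^5 - 45*n^4 - 22*n^3 + 45*n^2 - 20*n + 4)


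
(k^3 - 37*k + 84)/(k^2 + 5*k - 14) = (k^2 - 7*k + 12)/(k - 2)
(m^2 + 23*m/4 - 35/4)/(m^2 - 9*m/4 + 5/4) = (m + 7)/(m - 1)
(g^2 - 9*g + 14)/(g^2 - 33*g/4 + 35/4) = 4*(g - 2)/(4*g - 5)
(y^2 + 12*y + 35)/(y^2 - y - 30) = (y + 7)/(y - 6)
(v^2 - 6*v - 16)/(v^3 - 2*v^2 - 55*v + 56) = (v + 2)/(v^2 + 6*v - 7)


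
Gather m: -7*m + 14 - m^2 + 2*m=-m^2 - 5*m + 14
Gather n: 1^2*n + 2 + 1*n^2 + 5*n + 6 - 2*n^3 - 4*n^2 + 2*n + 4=-2*n^3 - 3*n^2 + 8*n + 12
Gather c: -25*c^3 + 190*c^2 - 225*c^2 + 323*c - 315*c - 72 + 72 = -25*c^3 - 35*c^2 + 8*c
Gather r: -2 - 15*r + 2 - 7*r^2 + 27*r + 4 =-7*r^2 + 12*r + 4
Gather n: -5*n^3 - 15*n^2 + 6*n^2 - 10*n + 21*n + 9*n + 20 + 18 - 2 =-5*n^3 - 9*n^2 + 20*n + 36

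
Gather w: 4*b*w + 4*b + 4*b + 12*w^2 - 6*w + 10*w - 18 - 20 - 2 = 8*b + 12*w^2 + w*(4*b + 4) - 40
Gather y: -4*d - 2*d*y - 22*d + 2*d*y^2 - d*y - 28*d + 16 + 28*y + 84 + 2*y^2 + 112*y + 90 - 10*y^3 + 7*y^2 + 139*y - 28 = -54*d - 10*y^3 + y^2*(2*d + 9) + y*(279 - 3*d) + 162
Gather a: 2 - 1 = 1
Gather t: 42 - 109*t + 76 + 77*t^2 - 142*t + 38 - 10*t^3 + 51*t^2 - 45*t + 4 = -10*t^3 + 128*t^2 - 296*t + 160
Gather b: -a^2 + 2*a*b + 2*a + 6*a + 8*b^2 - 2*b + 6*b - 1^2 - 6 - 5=-a^2 + 8*a + 8*b^2 + b*(2*a + 4) - 12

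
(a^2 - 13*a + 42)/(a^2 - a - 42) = (a - 6)/(a + 6)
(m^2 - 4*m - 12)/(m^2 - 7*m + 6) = (m + 2)/(m - 1)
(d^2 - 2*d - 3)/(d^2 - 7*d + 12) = (d + 1)/(d - 4)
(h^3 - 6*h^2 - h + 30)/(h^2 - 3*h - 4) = (-h^3 + 6*h^2 + h - 30)/(-h^2 + 3*h + 4)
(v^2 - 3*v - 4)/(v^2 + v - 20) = (v + 1)/(v + 5)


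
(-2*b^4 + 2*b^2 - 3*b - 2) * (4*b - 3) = -8*b^5 + 6*b^4 + 8*b^3 - 18*b^2 + b + 6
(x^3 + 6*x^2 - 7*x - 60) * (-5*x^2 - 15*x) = -5*x^5 - 45*x^4 - 55*x^3 + 405*x^2 + 900*x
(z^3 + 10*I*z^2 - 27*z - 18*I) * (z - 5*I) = z^4 + 5*I*z^3 + 23*z^2 + 117*I*z - 90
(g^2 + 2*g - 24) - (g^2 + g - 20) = g - 4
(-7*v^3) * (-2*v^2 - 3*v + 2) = 14*v^5 + 21*v^4 - 14*v^3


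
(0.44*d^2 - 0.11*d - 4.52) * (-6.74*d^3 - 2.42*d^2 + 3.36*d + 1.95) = -2.9656*d^5 - 0.3234*d^4 + 32.2094*d^3 + 11.4268*d^2 - 15.4017*d - 8.814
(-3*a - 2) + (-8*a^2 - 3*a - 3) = -8*a^2 - 6*a - 5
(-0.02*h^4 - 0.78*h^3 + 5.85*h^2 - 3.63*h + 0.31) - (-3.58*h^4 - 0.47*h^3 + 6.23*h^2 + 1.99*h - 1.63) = 3.56*h^4 - 0.31*h^3 - 0.380000000000001*h^2 - 5.62*h + 1.94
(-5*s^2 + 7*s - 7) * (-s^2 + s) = 5*s^4 - 12*s^3 + 14*s^2 - 7*s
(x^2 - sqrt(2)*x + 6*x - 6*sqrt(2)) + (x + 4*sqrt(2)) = x^2 - sqrt(2)*x + 7*x - 2*sqrt(2)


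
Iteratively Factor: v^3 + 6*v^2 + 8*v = (v + 4)*(v^2 + 2*v) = v*(v + 4)*(v + 2)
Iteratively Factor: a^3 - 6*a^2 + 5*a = (a - 5)*(a^2 - a) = a*(a - 5)*(a - 1)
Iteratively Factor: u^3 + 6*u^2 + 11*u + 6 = (u + 1)*(u^2 + 5*u + 6) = (u + 1)*(u + 2)*(u + 3)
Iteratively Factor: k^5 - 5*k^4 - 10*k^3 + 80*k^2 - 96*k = (k - 2)*(k^4 - 3*k^3 - 16*k^2 + 48*k) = (k - 3)*(k - 2)*(k^3 - 16*k) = k*(k - 3)*(k - 2)*(k^2 - 16) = k*(k - 3)*(k - 2)*(k + 4)*(k - 4)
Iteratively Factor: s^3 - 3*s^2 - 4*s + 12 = (s - 2)*(s^2 - s - 6) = (s - 3)*(s - 2)*(s + 2)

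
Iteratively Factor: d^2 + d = (d)*(d + 1)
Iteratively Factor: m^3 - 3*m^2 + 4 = (m + 1)*(m^2 - 4*m + 4) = (m - 2)*(m + 1)*(m - 2)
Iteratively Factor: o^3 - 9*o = (o - 3)*(o^2 + 3*o) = o*(o - 3)*(o + 3)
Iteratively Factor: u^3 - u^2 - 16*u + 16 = (u + 4)*(u^2 - 5*u + 4) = (u - 4)*(u + 4)*(u - 1)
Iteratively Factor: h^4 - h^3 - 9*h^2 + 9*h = (h - 3)*(h^3 + 2*h^2 - 3*h) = (h - 3)*(h - 1)*(h^2 + 3*h) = h*(h - 3)*(h - 1)*(h + 3)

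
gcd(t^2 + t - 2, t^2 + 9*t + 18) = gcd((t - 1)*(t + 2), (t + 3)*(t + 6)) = 1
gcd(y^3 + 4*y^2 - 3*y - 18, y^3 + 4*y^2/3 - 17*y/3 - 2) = y^2 + y - 6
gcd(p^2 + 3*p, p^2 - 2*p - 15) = p + 3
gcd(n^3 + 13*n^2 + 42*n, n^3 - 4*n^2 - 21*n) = n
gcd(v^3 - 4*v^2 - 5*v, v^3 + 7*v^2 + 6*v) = v^2 + v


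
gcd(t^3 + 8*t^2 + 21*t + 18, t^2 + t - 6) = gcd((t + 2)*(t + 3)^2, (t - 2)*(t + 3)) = t + 3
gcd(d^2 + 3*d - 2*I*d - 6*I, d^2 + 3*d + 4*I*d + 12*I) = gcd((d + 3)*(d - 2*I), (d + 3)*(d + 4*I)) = d + 3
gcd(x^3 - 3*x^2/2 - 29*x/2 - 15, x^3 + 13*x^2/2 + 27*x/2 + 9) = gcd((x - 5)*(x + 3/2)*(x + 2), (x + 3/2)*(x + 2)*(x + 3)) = x^2 + 7*x/2 + 3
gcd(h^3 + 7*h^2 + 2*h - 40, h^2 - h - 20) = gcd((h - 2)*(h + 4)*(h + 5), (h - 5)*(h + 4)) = h + 4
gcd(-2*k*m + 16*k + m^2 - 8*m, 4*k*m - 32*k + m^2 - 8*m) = m - 8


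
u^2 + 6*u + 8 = (u + 2)*(u + 4)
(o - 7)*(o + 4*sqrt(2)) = o^2 - 7*o + 4*sqrt(2)*o - 28*sqrt(2)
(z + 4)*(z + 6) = z^2 + 10*z + 24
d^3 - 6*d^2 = d^2*(d - 6)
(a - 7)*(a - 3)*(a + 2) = a^3 - 8*a^2 + a + 42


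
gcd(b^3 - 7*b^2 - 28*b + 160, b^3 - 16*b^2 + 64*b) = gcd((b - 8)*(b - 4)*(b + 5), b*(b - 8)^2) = b - 8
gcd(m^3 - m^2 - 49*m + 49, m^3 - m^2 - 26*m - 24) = 1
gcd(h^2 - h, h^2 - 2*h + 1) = h - 1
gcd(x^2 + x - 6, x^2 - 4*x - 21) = x + 3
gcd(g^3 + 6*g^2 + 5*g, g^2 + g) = g^2 + g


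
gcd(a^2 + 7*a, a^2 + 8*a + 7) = a + 7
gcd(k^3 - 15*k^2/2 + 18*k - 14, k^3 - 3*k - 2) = k - 2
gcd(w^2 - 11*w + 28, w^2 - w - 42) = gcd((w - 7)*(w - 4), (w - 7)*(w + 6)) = w - 7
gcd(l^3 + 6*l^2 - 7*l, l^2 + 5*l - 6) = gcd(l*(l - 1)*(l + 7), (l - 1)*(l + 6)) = l - 1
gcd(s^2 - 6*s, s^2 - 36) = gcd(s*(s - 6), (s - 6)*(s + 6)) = s - 6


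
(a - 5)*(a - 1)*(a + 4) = a^3 - 2*a^2 - 19*a + 20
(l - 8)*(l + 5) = l^2 - 3*l - 40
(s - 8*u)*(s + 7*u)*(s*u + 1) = s^3*u - s^2*u^2 + s^2 - 56*s*u^3 - s*u - 56*u^2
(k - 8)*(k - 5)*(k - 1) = k^3 - 14*k^2 + 53*k - 40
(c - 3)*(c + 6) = c^2 + 3*c - 18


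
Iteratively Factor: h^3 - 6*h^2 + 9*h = (h)*(h^2 - 6*h + 9) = h*(h - 3)*(h - 3)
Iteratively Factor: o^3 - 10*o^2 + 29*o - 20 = (o - 4)*(o^2 - 6*o + 5) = (o - 5)*(o - 4)*(o - 1)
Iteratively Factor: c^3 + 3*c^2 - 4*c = (c + 4)*(c^2 - c) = (c - 1)*(c + 4)*(c)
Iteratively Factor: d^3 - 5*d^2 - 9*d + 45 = (d + 3)*(d^2 - 8*d + 15) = (d - 5)*(d + 3)*(d - 3)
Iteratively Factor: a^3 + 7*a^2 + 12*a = (a)*(a^2 + 7*a + 12) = a*(a + 3)*(a + 4)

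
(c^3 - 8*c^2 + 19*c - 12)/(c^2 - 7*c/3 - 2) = 3*(c^2 - 5*c + 4)/(3*c + 2)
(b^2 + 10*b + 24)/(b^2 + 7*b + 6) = (b + 4)/(b + 1)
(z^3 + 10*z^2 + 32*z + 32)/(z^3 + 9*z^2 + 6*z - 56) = (z^2 + 6*z + 8)/(z^2 + 5*z - 14)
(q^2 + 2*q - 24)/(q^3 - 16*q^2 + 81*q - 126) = (q^2 + 2*q - 24)/(q^3 - 16*q^2 + 81*q - 126)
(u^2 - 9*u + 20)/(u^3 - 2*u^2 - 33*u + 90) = (u - 4)/(u^2 + 3*u - 18)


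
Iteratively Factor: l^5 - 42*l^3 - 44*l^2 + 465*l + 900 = (l + 3)*(l^4 - 3*l^3 - 33*l^2 + 55*l + 300) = (l + 3)*(l + 4)*(l^3 - 7*l^2 - 5*l + 75) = (l - 5)*(l + 3)*(l + 4)*(l^2 - 2*l - 15) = (l - 5)*(l + 3)^2*(l + 4)*(l - 5)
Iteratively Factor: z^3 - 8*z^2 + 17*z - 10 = (z - 5)*(z^2 - 3*z + 2) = (z - 5)*(z - 2)*(z - 1)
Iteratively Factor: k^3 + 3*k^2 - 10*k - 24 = (k + 4)*(k^2 - k - 6) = (k + 2)*(k + 4)*(k - 3)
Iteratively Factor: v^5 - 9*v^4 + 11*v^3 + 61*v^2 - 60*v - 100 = (v - 2)*(v^4 - 7*v^3 - 3*v^2 + 55*v + 50) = (v - 5)*(v - 2)*(v^3 - 2*v^2 - 13*v - 10) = (v - 5)*(v - 2)*(v + 2)*(v^2 - 4*v - 5) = (v - 5)^2*(v - 2)*(v + 2)*(v + 1)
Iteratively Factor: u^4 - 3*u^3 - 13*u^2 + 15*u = (u)*(u^3 - 3*u^2 - 13*u + 15) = u*(u + 3)*(u^2 - 6*u + 5) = u*(u - 1)*(u + 3)*(u - 5)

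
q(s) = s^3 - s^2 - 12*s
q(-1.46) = 12.28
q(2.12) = -20.41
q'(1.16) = -10.28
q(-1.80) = 12.53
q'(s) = 3*s^2 - 2*s - 12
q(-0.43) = 4.90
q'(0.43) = -12.31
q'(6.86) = 115.46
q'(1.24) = -9.87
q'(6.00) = 84.00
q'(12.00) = 396.00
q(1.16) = -13.70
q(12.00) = 1440.00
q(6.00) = 108.00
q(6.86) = 193.45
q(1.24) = -14.51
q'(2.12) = -2.76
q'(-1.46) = -2.69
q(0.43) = -5.27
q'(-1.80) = 1.32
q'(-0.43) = -10.59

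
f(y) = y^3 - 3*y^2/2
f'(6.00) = 90.00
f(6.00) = 162.00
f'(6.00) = 90.00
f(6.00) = 162.00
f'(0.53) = -0.75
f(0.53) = -0.27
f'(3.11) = 19.69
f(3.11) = 15.57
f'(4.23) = 40.99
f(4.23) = 48.85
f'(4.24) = 41.21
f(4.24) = 49.26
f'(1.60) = 2.88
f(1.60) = 0.26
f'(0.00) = 0.00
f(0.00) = 0.00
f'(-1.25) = 8.44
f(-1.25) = -4.30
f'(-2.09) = 19.37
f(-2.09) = -15.68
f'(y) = 3*y^2 - 3*y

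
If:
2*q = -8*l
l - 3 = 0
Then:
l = 3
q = -12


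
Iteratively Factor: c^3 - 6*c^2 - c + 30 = (c - 3)*(c^2 - 3*c - 10) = (c - 3)*(c + 2)*(c - 5)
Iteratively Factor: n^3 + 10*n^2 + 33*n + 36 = (n + 4)*(n^2 + 6*n + 9) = (n + 3)*(n + 4)*(n + 3)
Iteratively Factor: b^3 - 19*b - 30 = (b - 5)*(b^2 + 5*b + 6) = (b - 5)*(b + 2)*(b + 3)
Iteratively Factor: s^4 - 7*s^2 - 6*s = (s + 2)*(s^3 - 2*s^2 - 3*s) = (s - 3)*(s + 2)*(s^2 + s) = (s - 3)*(s + 1)*(s + 2)*(s)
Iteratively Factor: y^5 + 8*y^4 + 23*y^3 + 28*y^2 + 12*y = (y + 1)*(y^4 + 7*y^3 + 16*y^2 + 12*y) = (y + 1)*(y + 3)*(y^3 + 4*y^2 + 4*y) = y*(y + 1)*(y + 3)*(y^2 + 4*y + 4) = y*(y + 1)*(y + 2)*(y + 3)*(y + 2)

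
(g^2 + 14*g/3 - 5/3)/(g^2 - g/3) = (g + 5)/g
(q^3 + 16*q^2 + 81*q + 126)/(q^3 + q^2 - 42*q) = (q^2 + 9*q + 18)/(q*(q - 6))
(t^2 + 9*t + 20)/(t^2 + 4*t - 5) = (t + 4)/(t - 1)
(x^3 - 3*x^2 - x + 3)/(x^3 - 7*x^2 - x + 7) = (x - 3)/(x - 7)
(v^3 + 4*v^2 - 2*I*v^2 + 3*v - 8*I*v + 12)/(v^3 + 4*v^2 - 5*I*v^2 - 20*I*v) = (v^2 - 2*I*v + 3)/(v*(v - 5*I))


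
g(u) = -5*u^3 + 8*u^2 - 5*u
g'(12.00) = -1973.00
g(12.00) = -7548.00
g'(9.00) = -1076.00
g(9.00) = -3042.00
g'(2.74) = -73.77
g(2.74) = -56.49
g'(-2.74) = -161.45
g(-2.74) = 176.61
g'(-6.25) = -690.94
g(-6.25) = 1564.45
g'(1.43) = -12.79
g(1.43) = -5.41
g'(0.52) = -0.74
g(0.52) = -1.14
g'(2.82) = -79.17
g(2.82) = -62.61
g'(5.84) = -423.14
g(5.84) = -752.24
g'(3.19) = -106.60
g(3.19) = -96.85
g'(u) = -15*u^2 + 16*u - 5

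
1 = 1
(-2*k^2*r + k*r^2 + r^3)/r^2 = -2*k^2/r + k + r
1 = 1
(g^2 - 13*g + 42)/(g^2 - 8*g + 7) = (g - 6)/(g - 1)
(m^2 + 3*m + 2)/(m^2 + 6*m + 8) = (m + 1)/(m + 4)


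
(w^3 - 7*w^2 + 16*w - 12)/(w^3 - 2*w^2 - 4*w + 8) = (w - 3)/(w + 2)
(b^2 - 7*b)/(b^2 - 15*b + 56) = b/(b - 8)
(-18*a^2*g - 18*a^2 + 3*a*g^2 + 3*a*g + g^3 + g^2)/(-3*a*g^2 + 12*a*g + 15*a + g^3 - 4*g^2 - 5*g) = (6*a + g)/(g - 5)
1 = 1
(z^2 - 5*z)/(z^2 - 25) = z/(z + 5)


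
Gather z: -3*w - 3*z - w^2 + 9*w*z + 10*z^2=-w^2 - 3*w + 10*z^2 + z*(9*w - 3)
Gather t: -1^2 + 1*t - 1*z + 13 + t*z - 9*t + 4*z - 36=t*(z - 8) + 3*z - 24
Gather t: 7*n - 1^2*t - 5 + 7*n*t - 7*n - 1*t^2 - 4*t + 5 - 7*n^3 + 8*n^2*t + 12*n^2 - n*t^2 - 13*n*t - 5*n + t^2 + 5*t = -7*n^3 + 12*n^2 - n*t^2 - 5*n + t*(8*n^2 - 6*n)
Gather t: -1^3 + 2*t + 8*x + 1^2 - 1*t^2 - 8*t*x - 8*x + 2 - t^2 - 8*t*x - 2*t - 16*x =-2*t^2 - 16*t*x - 16*x + 2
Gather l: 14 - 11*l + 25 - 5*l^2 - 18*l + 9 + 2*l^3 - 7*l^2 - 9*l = 2*l^3 - 12*l^2 - 38*l + 48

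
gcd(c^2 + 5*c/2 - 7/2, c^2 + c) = 1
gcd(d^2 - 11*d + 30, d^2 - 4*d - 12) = d - 6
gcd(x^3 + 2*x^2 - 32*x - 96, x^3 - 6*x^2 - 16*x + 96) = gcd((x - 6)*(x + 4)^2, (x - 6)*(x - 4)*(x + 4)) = x^2 - 2*x - 24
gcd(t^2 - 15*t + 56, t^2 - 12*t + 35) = t - 7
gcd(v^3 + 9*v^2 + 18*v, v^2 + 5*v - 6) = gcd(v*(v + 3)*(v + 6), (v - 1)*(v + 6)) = v + 6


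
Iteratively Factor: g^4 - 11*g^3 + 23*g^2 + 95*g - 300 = (g - 4)*(g^3 - 7*g^2 - 5*g + 75) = (g - 5)*(g - 4)*(g^2 - 2*g - 15) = (g - 5)*(g - 4)*(g + 3)*(g - 5)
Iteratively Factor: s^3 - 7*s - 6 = (s + 1)*(s^2 - s - 6) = (s + 1)*(s + 2)*(s - 3)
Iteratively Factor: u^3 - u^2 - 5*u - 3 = (u + 1)*(u^2 - 2*u - 3) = (u + 1)^2*(u - 3)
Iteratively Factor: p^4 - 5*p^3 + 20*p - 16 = (p + 2)*(p^3 - 7*p^2 + 14*p - 8) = (p - 2)*(p + 2)*(p^2 - 5*p + 4) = (p - 4)*(p - 2)*(p + 2)*(p - 1)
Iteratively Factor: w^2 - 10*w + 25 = (w - 5)*(w - 5)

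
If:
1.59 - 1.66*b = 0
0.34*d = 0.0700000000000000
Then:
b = 0.96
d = 0.21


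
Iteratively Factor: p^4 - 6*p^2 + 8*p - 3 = (p - 1)*(p^3 + p^2 - 5*p + 3) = (p - 1)^2*(p^2 + 2*p - 3) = (p - 1)^2*(p + 3)*(p - 1)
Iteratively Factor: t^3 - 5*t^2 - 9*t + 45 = (t - 5)*(t^2 - 9) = (t - 5)*(t + 3)*(t - 3)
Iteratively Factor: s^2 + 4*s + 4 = (s + 2)*(s + 2)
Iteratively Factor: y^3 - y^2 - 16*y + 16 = (y - 1)*(y^2 - 16) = (y - 1)*(y + 4)*(y - 4)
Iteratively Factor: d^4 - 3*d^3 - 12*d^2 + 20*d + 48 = (d - 4)*(d^3 + d^2 - 8*d - 12) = (d - 4)*(d + 2)*(d^2 - d - 6) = (d - 4)*(d - 3)*(d + 2)*(d + 2)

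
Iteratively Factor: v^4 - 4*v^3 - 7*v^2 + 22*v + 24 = (v - 3)*(v^3 - v^2 - 10*v - 8) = (v - 3)*(v + 2)*(v^2 - 3*v - 4) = (v - 3)*(v + 1)*(v + 2)*(v - 4)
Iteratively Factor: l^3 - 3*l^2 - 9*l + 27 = (l - 3)*(l^2 - 9) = (l - 3)*(l + 3)*(l - 3)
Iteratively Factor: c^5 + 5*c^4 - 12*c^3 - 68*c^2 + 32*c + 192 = (c + 4)*(c^4 + c^3 - 16*c^2 - 4*c + 48) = (c - 3)*(c + 4)*(c^3 + 4*c^2 - 4*c - 16) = (c - 3)*(c + 4)^2*(c^2 - 4) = (c - 3)*(c - 2)*(c + 4)^2*(c + 2)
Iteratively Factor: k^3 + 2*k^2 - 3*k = (k)*(k^2 + 2*k - 3) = k*(k + 3)*(k - 1)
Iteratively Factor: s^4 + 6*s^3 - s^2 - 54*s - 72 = (s + 4)*(s^3 + 2*s^2 - 9*s - 18) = (s + 3)*(s + 4)*(s^2 - s - 6) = (s - 3)*(s + 3)*(s + 4)*(s + 2)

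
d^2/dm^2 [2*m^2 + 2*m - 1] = 4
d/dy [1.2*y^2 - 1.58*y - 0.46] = 2.4*y - 1.58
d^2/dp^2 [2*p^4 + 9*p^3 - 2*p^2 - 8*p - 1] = 24*p^2 + 54*p - 4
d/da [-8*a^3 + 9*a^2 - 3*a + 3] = -24*a^2 + 18*a - 3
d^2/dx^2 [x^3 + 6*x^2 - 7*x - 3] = 6*x + 12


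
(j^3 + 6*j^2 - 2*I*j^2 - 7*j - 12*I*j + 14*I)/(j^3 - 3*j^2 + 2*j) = (j^2 + j*(7 - 2*I) - 14*I)/(j*(j - 2))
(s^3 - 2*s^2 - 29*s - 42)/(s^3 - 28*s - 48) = (s^2 - 4*s - 21)/(s^2 - 2*s - 24)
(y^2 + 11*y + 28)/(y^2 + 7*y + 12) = (y + 7)/(y + 3)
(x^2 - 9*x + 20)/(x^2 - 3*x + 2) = (x^2 - 9*x + 20)/(x^2 - 3*x + 2)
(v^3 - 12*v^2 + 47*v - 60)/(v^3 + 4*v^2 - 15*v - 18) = (v^2 - 9*v + 20)/(v^2 + 7*v + 6)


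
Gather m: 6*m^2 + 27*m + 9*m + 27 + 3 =6*m^2 + 36*m + 30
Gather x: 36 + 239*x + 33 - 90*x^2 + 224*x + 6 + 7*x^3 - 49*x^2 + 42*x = 7*x^3 - 139*x^2 + 505*x + 75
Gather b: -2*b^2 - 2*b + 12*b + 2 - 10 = -2*b^2 + 10*b - 8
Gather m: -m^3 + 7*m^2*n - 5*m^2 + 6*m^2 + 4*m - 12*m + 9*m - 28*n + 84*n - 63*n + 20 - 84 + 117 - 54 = -m^3 + m^2*(7*n + 1) + m - 7*n - 1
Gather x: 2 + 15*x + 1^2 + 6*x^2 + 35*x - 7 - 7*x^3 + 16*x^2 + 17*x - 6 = -7*x^3 + 22*x^2 + 67*x - 10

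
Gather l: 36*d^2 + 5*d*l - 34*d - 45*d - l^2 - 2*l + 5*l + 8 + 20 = 36*d^2 - 79*d - l^2 + l*(5*d + 3) + 28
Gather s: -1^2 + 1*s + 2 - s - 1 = 0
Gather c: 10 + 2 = 12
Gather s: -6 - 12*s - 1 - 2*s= -14*s - 7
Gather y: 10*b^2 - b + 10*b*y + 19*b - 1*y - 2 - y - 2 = 10*b^2 + 18*b + y*(10*b - 2) - 4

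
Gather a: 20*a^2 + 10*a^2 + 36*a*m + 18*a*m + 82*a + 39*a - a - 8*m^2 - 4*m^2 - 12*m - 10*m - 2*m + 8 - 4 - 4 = 30*a^2 + a*(54*m + 120) - 12*m^2 - 24*m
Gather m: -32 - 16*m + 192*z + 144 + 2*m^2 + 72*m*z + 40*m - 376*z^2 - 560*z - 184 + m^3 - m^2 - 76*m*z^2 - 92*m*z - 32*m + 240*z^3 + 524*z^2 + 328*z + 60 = m^3 + m^2 + m*(-76*z^2 - 20*z - 8) + 240*z^3 + 148*z^2 - 40*z - 12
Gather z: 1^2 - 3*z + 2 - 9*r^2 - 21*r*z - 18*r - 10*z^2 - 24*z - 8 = -9*r^2 - 18*r - 10*z^2 + z*(-21*r - 27) - 5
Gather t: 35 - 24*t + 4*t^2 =4*t^2 - 24*t + 35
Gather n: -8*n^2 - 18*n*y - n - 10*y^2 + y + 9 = -8*n^2 + n*(-18*y - 1) - 10*y^2 + y + 9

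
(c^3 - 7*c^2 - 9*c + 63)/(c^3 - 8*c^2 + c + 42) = (c + 3)/(c + 2)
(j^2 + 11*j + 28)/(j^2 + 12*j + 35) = (j + 4)/(j + 5)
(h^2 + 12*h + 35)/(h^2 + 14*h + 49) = (h + 5)/(h + 7)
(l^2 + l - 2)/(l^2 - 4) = (l - 1)/(l - 2)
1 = 1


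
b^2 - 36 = (b - 6)*(b + 6)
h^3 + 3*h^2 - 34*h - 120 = (h - 6)*(h + 4)*(h + 5)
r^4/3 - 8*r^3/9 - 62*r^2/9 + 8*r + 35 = (r/3 + 1)*(r - 5)*(r - 3)*(r + 7/3)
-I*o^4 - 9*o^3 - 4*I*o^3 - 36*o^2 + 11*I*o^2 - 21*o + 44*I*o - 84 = (o + 4)*(o - 7*I)*(o - 3*I)*(-I*o + 1)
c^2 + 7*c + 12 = (c + 3)*(c + 4)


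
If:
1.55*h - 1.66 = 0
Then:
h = 1.07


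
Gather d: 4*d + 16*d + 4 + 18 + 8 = 20*d + 30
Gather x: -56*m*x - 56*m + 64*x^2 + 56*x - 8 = -56*m + 64*x^2 + x*(56 - 56*m) - 8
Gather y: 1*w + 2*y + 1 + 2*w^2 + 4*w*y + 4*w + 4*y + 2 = 2*w^2 + 5*w + y*(4*w + 6) + 3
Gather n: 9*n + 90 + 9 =9*n + 99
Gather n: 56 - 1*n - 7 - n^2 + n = 49 - n^2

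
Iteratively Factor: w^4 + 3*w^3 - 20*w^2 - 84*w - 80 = (w + 2)*(w^3 + w^2 - 22*w - 40) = (w + 2)^2*(w^2 - w - 20) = (w + 2)^2*(w + 4)*(w - 5)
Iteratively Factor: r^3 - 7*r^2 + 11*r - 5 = (r - 1)*(r^2 - 6*r + 5) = (r - 1)^2*(r - 5)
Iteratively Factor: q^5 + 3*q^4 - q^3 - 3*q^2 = (q + 3)*(q^4 - q^2) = (q - 1)*(q + 3)*(q^3 + q^2) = (q - 1)*(q + 1)*(q + 3)*(q^2) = q*(q - 1)*(q + 1)*(q + 3)*(q)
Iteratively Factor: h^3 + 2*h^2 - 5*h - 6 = (h + 3)*(h^2 - h - 2) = (h - 2)*(h + 3)*(h + 1)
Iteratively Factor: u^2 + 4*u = (u)*(u + 4)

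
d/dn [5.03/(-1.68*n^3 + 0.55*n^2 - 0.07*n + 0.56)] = (25.3512*n^2 - 5.533*n + 0.3521)/(1.68*n^3 - 0.55*n^2 + 0.07*n - 0.56)^2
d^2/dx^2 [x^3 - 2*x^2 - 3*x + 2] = 6*x - 4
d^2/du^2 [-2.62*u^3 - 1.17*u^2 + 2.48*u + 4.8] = -15.72*u - 2.34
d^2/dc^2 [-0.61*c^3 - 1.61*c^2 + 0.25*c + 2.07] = -3.66*c - 3.22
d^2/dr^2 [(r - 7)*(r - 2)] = 2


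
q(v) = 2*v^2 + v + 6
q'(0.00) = 1.00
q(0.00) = 6.00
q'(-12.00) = -47.00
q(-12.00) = 282.00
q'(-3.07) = -11.28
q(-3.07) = 21.78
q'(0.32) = 2.28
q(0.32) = 6.52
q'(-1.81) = -6.24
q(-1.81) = 10.74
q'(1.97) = 8.88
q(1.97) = 15.73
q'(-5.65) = -21.60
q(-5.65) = 64.20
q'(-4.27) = -16.08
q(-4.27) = 38.20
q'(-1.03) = -3.12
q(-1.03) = 7.09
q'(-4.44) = -16.76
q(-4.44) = 40.99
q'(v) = 4*v + 1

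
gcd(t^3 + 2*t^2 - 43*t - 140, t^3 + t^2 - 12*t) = t + 4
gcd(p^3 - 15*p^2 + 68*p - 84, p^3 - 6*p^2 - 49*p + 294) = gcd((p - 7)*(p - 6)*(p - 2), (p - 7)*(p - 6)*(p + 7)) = p^2 - 13*p + 42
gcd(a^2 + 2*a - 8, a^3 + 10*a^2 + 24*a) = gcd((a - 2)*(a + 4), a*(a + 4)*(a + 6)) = a + 4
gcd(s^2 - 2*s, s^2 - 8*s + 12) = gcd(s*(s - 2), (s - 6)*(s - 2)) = s - 2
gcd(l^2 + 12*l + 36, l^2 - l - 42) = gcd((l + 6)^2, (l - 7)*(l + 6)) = l + 6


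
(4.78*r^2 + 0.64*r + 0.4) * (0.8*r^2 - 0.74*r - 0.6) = 3.824*r^4 - 3.0252*r^3 - 3.0216*r^2 - 0.68*r - 0.24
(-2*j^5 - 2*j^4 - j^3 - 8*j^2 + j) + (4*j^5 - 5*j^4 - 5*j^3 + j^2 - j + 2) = 2*j^5 - 7*j^4 - 6*j^3 - 7*j^2 + 2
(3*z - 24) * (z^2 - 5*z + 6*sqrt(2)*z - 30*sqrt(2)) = 3*z^3 - 39*z^2 + 18*sqrt(2)*z^2 - 234*sqrt(2)*z + 120*z + 720*sqrt(2)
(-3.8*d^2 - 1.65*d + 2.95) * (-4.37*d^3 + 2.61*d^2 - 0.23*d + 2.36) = 16.606*d^5 - 2.7075*d^4 - 16.324*d^3 - 0.888999999999999*d^2 - 4.5725*d + 6.962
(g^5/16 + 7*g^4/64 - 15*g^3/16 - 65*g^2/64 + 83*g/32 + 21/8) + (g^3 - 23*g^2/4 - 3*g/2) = g^5/16 + 7*g^4/64 + g^3/16 - 433*g^2/64 + 35*g/32 + 21/8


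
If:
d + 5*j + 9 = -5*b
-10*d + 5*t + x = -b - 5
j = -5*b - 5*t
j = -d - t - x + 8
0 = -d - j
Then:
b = -77/145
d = 46/29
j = -46/29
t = 123/145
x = 1037/145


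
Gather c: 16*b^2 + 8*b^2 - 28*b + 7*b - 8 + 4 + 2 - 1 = 24*b^2 - 21*b - 3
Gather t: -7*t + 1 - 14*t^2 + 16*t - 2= -14*t^2 + 9*t - 1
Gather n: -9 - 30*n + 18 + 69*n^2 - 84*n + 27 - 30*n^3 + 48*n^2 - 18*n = -30*n^3 + 117*n^2 - 132*n + 36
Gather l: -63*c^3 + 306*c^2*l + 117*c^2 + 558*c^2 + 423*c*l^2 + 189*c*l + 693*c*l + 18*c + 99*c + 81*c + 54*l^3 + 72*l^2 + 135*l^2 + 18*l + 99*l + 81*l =-63*c^3 + 675*c^2 + 198*c + 54*l^3 + l^2*(423*c + 207) + l*(306*c^2 + 882*c + 198)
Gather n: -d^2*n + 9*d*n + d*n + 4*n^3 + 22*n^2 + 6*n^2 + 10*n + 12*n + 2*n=4*n^3 + 28*n^2 + n*(-d^2 + 10*d + 24)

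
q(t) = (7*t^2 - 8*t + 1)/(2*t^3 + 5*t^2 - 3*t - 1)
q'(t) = (14*t - 8)/(2*t^3 + 5*t^2 - 3*t - 1) + (-6*t^2 - 10*t + 3)*(7*t^2 - 8*t + 1)/(2*t^3 + 5*t^2 - 3*t - 1)^2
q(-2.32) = 7.25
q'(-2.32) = -10.72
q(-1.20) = 3.26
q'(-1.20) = -0.64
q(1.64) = 0.41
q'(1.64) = 0.17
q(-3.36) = -10.34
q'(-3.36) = -25.82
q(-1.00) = 3.20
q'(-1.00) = 0.08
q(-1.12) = 3.22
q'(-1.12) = -0.38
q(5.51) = 0.36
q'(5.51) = -0.03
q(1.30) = 0.31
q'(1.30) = 0.51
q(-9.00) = -0.62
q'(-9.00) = -0.11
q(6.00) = 0.35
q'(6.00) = -0.03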